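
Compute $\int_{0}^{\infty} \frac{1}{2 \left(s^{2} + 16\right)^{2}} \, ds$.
$\frac{\pi}{512}$

Start from the standard arctangent integral
$$J(a) = \int_{0}^{\infty} \frac{1}{2 \left(a^{2} + s^{2}\right)} \, ds = \frac{\pi}{4 a}.$$

Differentiating under the integral sign with respect to $a$,
$$\frac{dJ}{da} = \int_{0}^{\infty} - \frac{a}{\left(a^{2} + s^{2}\right)^{2}} \, ds = - \frac{\pi}{4 a^{2}},$$
so $\int_{0}^{\infty} \frac{1}{2 \left(a^{2} + s^{2}\right)^{2}} \, ds = \frac{\pi}{8 a^{3}}$.

Setting $a = 4$:
$$I = \frac{\pi}{512}.$$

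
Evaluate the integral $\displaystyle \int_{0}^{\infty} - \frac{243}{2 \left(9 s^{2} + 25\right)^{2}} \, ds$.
$- \frac{81 \pi}{1000}$

Recall the elementary integral
$$J(a) = \int_{0}^{\infty} - \frac{3}{2 \left(a^{2} + s^{2}\right)} \, ds = - \frac{3 \pi}{4 a}.$$

Differentiating under the integral sign with respect to $a$,
$$\frac{dJ}{da} = \int_{0}^{\infty} \frac{3 a}{\left(a^{2} + s^{2}\right)^{2}} \, ds = \frac{3 \pi}{4 a^{2}},$$
so $\int_{0}^{\infty} - \frac{3}{2 \left(a^{2} + s^{2}\right)^{2}} \, ds = - \frac{3 \pi}{8 a^{3}}$.

Setting $a = \frac{5}{3}$:
$$I = - \frac{81 \pi}{1000}.$$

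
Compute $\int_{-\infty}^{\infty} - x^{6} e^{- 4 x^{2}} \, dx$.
$- \frac{15 \sqrt{\pi}}{1024}$

Consider the simpler parametrised integral
$$J(a) = \int_{-\infty}^{\infty} - e^{- a x^{2}} \, dx = - \frac{\sqrt{\pi}}{\sqrt{a}}.$$

Differentiating under the integral sign brings down a factor of $(-x^2)$:
$$\frac{dJ}{da} = \int_{-\infty}^{\infty} x^{2} e^{- a x^{2}} \, dx = \frac{\sqrt{\pi}}{2 a^{\frac{3}{2}}}.$$

Repeating $3$ times in total — each differentiation brings down another $(-x^2)$ — gives
$$\frac{d^{3}J}{da^{3}} = \int_{-\infty}^{\infty} x^{6} e^{- a x^{2}} \, dx = \frac{15 \sqrt{\pi}}{8 a^{\frac{7}{2}}},$$
and the integrand here is $(-1)^{3}$ times the target integrand, so $I = (-1)^{3}\,\frac{d^{3}J}{da^{3}} = - \frac{15 \sqrt{\pi}}{8 a^{\frac{7}{2}}}$.

Setting $a = 4$:
$$I = - \frac{15 \sqrt{\pi}}{1024}.$$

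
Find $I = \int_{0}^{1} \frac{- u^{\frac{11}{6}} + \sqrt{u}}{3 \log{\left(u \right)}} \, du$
$\log{\left(\frac{51^{\frac{2}{3}}}{17} \right)}$

Consider the one-parameter family: let $I(a) = \int_{0}^{1} \frac{- u^{\frac{11}{6}} + u^{a}}{3 \log{\left(u \right)}} \, du$.

Since $\dfrac{\partial}{\partial a}\,u^{a} = u^{a} \ln u$, the $\ln u$ in the denominator cancels and
$$\frac{dI}{da} = \int_{0}^{1} \frac{1}{3} u^{a} \, du = \frac{1}{3} \left[\frac{u^{a+1}}{a+1}\right]_0^1 = \frac{1}{3 \left(a + 1\right)}.$$

Integrating with respect to $a$ gives $I(a) = \frac{\log{\left(a + 1 \right)}}{3} - \frac{\log{\left(17 \right)}}{3} + \frac{\log{\left(6 \right)}}{3} + C$.

At $a = \frac{11}{6}$ the integrand is identically $0$, so $I(\frac{11}{6}) = 0$. The closed form gives $0$, hence $C = 0$.

Setting $a = \frac{1}{2}$:
$$I = \log{\left(\frac{51^{\frac{2}{3}}}{17} \right)}.$$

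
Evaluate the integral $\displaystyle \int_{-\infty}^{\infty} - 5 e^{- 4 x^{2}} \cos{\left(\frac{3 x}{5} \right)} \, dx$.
$- \frac{5 \sqrt{\pi}}{2 e^{\frac{9}{400}}}$

Let $b$ denote the cosine frequency and define $I(b) = \int_{-\infty}^{\infty} - 5 e^{- 4 x^{2}} \cos{\left(b x \right)} \, dx$.

Differentiating under the integral sign,
$$I'(b) = \int_{-\infty}^{\infty} 5 x e^{- 4 x^{2}} \sin{\left(b x \right)} \, dx.$$

Integrate $\int_{-\infty}^{\infty} x \sin(b x)\, e^{- 4 x^{2}}\, dx$ by parts with $u = \sin(b x)$ and $dv = x\, e^{- 4 x^{2}}\, dx$, giving $v = - \frac{e^{- 4 x^{2}}}{8}$. The boundary term vanishes and
$$\int_{-\infty}^{\infty} x \sin(b x)\, e^{- 4 x^{2}}\, dx = \frac{b}{8} \int_{-\infty}^{\infty} \cos(b x)\, e^{- 4 x^{2}}\, dx,$$
so $I'(b) = - \frac{b}{8}\, I(b)$.

This is a separable first-order ODE; solving with the initial condition $I(0) = \int_{-\infty}^{\infty} - 5 e^{- 4 x^{2}}\,dx = - \frac{5 \sqrt{\pi}}{2}$ gives
$$I(b) = - \frac{5 \sqrt{\pi} e^{- \frac{b^{2}}{16}}}{2}.$$

Setting $b = \frac{3}{5}$:
$$I = - \frac{5 \sqrt{\pi}}{2 e^{\frac{9}{400}}}.$$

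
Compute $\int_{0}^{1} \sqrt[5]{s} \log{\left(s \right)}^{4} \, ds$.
$\frac{3125}{324}$

Consider the simpler parametrised integral
$$J(a) = \int_{0}^{1} s^{a} \, ds = \frac{1}{a + 1}.$$

Differentiating under the integral sign brings down a factor of $\ln s$:
$$\frac{dJ}{da} = \int_{0}^{1} s^{a} \log{\left(s \right)} \, ds = - \frac{1}{\left(a + 1\right)^{2}}.$$

Repeating $4$ times in total — each differentiation brings down another $\ln s$ — gives
$$\frac{d^{4}J}{da^{4}} = \int_{0}^{1} s^{a} \log{\left(s \right)}^{4} \, ds = \frac{24}{\left(a + 1\right)^{5}},$$
and the integrand here is exactly the target integrand, so $I = \frac{24}{\left(a + 1\right)^{5}}$.

Setting $a = \frac{1}{5}$:
$$I = \frac{3125}{324}.$$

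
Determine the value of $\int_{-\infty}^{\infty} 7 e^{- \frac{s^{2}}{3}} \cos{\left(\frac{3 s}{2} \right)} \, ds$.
$\frac{7 \sqrt{3} \sqrt{\pi}}{e^{\frac{27}{16}}}$

Treat the cosine frequency as a parameter and define $I(b) = \int_{-\infty}^{\infty} 7 e^{- \frac{s^{2}}{3}} \cos{\left(b s \right)} \, ds$.

Differentiating under the integral sign,
$$I'(b) = \int_{-\infty}^{\infty} - 7 s e^{- \frac{s^{2}}{3}} \sin{\left(b s \right)} \, ds.$$

Integrate $\int_{-\infty}^{\infty} s \sin(b s)\, e^{- \frac{s^{2}}{3}}\, ds$ by parts with $u = \sin(b s)$ and $dv = s\, e^{- \frac{s^{2}}{3}}\, ds$, giving $v = - \frac{3 e^{- \frac{s^{2}}{3}}}{2}$. The boundary term vanishes and
$$\int_{-\infty}^{\infty} s \sin(b s)\, e^{- \frac{s^{2}}{3}}\, ds = \frac{3 b}{2} \int_{-\infty}^{\infty} \cos(b s)\, e^{- \frac{s^{2}}{3}}\, ds,$$
so $I'(b) = - \frac{3 b}{2}\, I(b)$.

This is a separable first-order ODE; solving with the initial condition $I(0) = \int_{-\infty}^{\infty} 7 e^{- \frac{s^{2}}{3}}\,ds = 7 \sqrt{3} \sqrt{\pi}$ gives
$$I(b) = 7 \sqrt{3} \sqrt{\pi} e^{- \frac{3 b^{2}}{4}}.$$

Setting $b = \frac{3}{2}$:
$$I = \frac{7 \sqrt{3} \sqrt{\pi}}{e^{\frac{27}{16}}}.$$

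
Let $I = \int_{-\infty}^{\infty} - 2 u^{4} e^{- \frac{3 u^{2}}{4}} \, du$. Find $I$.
$- \frac{16 \sqrt{3} \sqrt{\pi}}{9}$

Begin with the known integral
$$J(a) = \int_{-\infty}^{\infty} - 2 e^{- a u^{2}} \, du = - \frac{2 \sqrt{\pi}}{\sqrt{a}}.$$

Differentiating under the integral sign brings down a factor of $(-u^2)$:
$$\frac{dJ}{da} = \int_{-\infty}^{\infty} 2 u^{2} e^{- a u^{2}} \, du = \frac{\sqrt{\pi}}{a^{\frac{3}{2}}}.$$

Repeating twice in total — each differentiation brings down another $(-u^2)$ — gives
$$\frac{d^{2}J}{da^{2}} = \int_{-\infty}^{\infty} - 2 u^{4} e^{- a u^{2}} \, du = - \frac{3 \sqrt{\pi}}{2 a^{\frac{5}{2}}},$$
and the integrand here is exactly the target integrand, so $I = - \frac{3 \sqrt{\pi}}{2 a^{\frac{5}{2}}}$.

Setting $a = \frac{3}{4}$:
$$I = - \frac{16 \sqrt{3} \sqrt{\pi}}{9}.$$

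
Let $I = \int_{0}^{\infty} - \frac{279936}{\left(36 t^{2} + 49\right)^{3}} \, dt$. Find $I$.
$- \frac{8748 \pi}{16807}$

Begin with the known result
$$J(a) = \int_{0}^{\infty} - \frac{6}{a^{2} + t^{2}} \, dt = - \frac{3 \pi}{a}.$$

Differentiating under the integral sign with respect to $a$,
$$\frac{dJ}{da} = \int_{0}^{\infty} \frac{12 a}{\left(a^{2} + t^{2}\right)^{2}} \, dt = \frac{3 \pi}{a^{2}},$$
so $\int_{0}^{\infty} - \frac{6}{\left(a^{2} + t^{2}\right)^{2}} \, dt = - \frac{3 \pi}{2 a^{3}}$.

Repeating — each differentiation of $1/(t^2+a^2)^j$ produces $-2ja/(t^2+a^2)^{j+1}$ — and dividing through by $-2ja$ at each step yields, after $2$ differentiations in total,
$$\int_{0}^{\infty} - \frac{6}{\left(a^{2} + t^{2}\right)^{3}} \, dt = - \frac{9 \pi}{8 a^{5}}.$$

Setting $a = \frac{7}{6}$:
$$I = - \frac{8748 \pi}{16807}.$$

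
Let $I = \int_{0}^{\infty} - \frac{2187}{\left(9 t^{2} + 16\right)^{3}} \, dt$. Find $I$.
$- \frac{2187 \pi}{16384}$

Begin with the known result
$$J(a) = \int_{0}^{\infty} - \frac{3}{a^{2} + t^{2}} \, dt = - \frac{3 \pi}{2 a}.$$

Differentiating under the integral sign with respect to $a$,
$$\frac{dJ}{da} = \int_{0}^{\infty} \frac{6 a}{\left(a^{2} + t^{2}\right)^{2}} \, dt = \frac{3 \pi}{2 a^{2}},$$
so $\int_{0}^{\infty} - \frac{3}{\left(a^{2} + t^{2}\right)^{2}} \, dt = - \frac{3 \pi}{4 a^{3}}$.

Repeating — each differentiation of $1/(t^2+a^2)^j$ produces $-2ja/(t^2+a^2)^{j+1}$ — and dividing through by $-2ja$ at each step yields, after $2$ differentiations in total,
$$\int_{0}^{\infty} - \frac{3}{\left(a^{2} + t^{2}\right)^{3}} \, dt = - \frac{9 \pi}{16 a^{5}}.$$

Setting $a = \frac{4}{3}$:
$$I = - \frac{2187 \pi}{16384}.$$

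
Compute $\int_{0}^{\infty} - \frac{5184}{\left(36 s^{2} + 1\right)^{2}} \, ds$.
$- 216 \pi$

Recall the elementary integral
$$J(a) = \int_{0}^{\infty} - \frac{4}{a^{2} + s^{2}} \, ds = - \frac{2 \pi}{a}.$$

Differentiating under the integral sign with respect to $a$,
$$\frac{dJ}{da} = \int_{0}^{\infty} \frac{8 a}{\left(a^{2} + s^{2}\right)^{2}} \, ds = \frac{2 \pi}{a^{2}},$$
so $\int_{0}^{\infty} - \frac{4}{\left(a^{2} + s^{2}\right)^{2}} \, ds = - \frac{\pi}{a^{3}}$.

Setting $a = \frac{1}{6}$:
$$I = - 216 \pi.$$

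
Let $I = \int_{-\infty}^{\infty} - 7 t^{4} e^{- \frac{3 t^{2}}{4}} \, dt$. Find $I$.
$- \frac{56 \sqrt{3} \sqrt{\pi}}{9}$

Consider the simpler parametrised integral
$$J(a) = \int_{-\infty}^{\infty} - 7 e^{- a t^{2}} \, dt = - \frac{7 \sqrt{\pi}}{\sqrt{a}}.$$

Differentiating under the integral sign brings down a factor of $(-t^2)$:
$$\frac{dJ}{da} = \int_{-\infty}^{\infty} 7 t^{2} e^{- a t^{2}} \, dt = \frac{7 \sqrt{\pi}}{2 a^{\frac{3}{2}}}.$$

Repeating twice in total — each differentiation brings down another $(-t^2)$ — gives
$$\frac{d^{2}J}{da^{2}} = \int_{-\infty}^{\infty} - 7 t^{4} e^{- a t^{2}} \, dt = - \frac{21 \sqrt{\pi}}{4 a^{\frac{5}{2}}},$$
and the integrand here is exactly the target integrand, so $I = - \frac{21 \sqrt{\pi}}{4 a^{\frac{5}{2}}}$.

Setting $a = \frac{3}{4}$:
$$I = - \frac{56 \sqrt{3} \sqrt{\pi}}{9}.$$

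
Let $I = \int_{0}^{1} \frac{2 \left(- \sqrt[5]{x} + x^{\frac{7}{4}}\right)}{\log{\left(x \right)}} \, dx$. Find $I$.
$- \log{\left(\frac{576}{3025} \right)}$

Replace the exponent $\frac{1}{5}$ by a parameter $a$: let $I(a) = \int_{0}^{1} \frac{2 \left(x^{\frac{7}{4}} - x^{a}\right)}{\log{\left(x \right)}} \, dx$.

Since $\dfrac{\partial}{\partial a}\,x^{a} = x^{a} \ln x$, the $\ln x$ in the denominator cancels and
$$\frac{dI}{da} = \int_{0}^{1} -2 x^{a} \, dx = -2 \left[\frac{x^{a+1}}{a+1}\right]_0^1 = - \frac{2}{a + 1}.$$

Integrating with respect to $a$ gives $I(a) = - \log{\left(\frac{16 \left(a + 1\right)^{2}}{121} \right)} + C$.

At $a = \frac{7}{4}$ the integrand is identically $0$, so $I(\frac{7}{4}) = 0$. The closed form gives $0$, hence $C = 0$.

Setting $a = \frac{1}{5}$:
$$I = - \log{\left(\frac{576}{3025} \right)}.$$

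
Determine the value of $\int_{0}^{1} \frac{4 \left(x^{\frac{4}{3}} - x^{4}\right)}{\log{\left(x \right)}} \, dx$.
$\log{\left(\frac{2401}{50625} \right)}$

Replace the exponent $\frac{4}{3}$ by a parameter $a$: let $I(a) = \int_{0}^{1} \frac{4 \left(- x^{4} + x^{a}\right)}{\log{\left(x \right)}} \, dx$.

Since $\dfrac{\partial}{\partial a}\,x^{a} = x^{a} \ln x$, the $\ln x$ in the denominator cancels and
$$\frac{dI}{da} = \int_{0}^{1} 4 x^{a} \, dx = 4 \left[\frac{x^{a+1}}{a+1}\right]_0^1 = \frac{4}{a + 1}.$$

Integrating with respect to $a$ gives $I(a) = \log{\left(\frac{\left(a + 1\right)^{4}}{625} \right)} + C$.

At $a = 4$ the integrand is identically $0$, so $I(4) = 0$. The closed form gives $0$, hence $C = 0$.

Setting $a = \frac{4}{3}$:
$$I = \log{\left(\frac{2401}{50625} \right)}.$$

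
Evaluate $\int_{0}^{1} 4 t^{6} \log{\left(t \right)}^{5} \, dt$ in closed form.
$- \frac{480}{117649}$

Start from the elementary integral
$$J(a) = \int_{0}^{1} 4 t^{a} \, dt = \frac{4}{a + 1}.$$

Differentiating under the integral sign brings down a factor of $\ln t$:
$$\frac{dJ}{da} = \int_{0}^{1} 4 t^{a} \log{\left(t \right)} \, dt = - \frac{4}{\left(a + 1\right)^{2}}.$$

Repeating $5$ times in total — each differentiation brings down another $\ln t$ — gives
$$\frac{d^{5}J}{da^{5}} = \int_{0}^{1} 4 t^{a} \log{\left(t \right)}^{5} \, dt = - \frac{480}{\left(a + 1\right)^{6}},$$
and the integrand here is exactly the target integrand, so $I = - \frac{480}{\left(a + 1\right)^{6}}$.

Setting $a = 6$:
$$I = - \frac{480}{117649}.$$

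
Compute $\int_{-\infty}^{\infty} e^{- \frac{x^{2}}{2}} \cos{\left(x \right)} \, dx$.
$\frac{\sqrt{2} \sqrt{\pi}}{e^{\frac{1}{2}}}$

Define $I(b) = \int_{-\infty}^{\infty} e^{- \frac{x^{2}}{2}} \cos{\left(b x \right)} \, dx$.

Differentiating under the integral sign,
$$I'(b) = \int_{-\infty}^{\infty} - x e^{- \frac{x^{2}}{2}} \sin{\left(b x \right)} \, dx.$$

Integrate $\int_{-\infty}^{\infty} x \sin(b x)\, e^{- \frac{x^{2}}{2}}\, dx$ by parts with $u = \sin(b x)$ and $dv = x\, e^{- \frac{x^{2}}{2}}\, dx$, giving $v = - e^{- \frac{x^{2}}{2}}$. The boundary term vanishes and
$$\int_{-\infty}^{\infty} x \sin(b x)\, e^{- \frac{x^{2}}{2}}\, dx = b \int_{-\infty}^{\infty} \cos(b x)\, e^{- \frac{x^{2}}{2}}\, dx,$$
so $I'(b) = - b\, I(b)$.

This is a separable first-order ODE; solving with the initial condition $I(0) = \int_{-\infty}^{\infty} e^{- \frac{x^{2}}{2}}\,dx = \sqrt{2} \sqrt{\pi}$ gives
$$I(b) = \sqrt{2} \sqrt{\pi} e^{- \frac{b^{2}}{2}}.$$

Setting $b = 1$:
$$I = \frac{\sqrt{2} \sqrt{\pi}}{e^{\frac{1}{2}}}.$$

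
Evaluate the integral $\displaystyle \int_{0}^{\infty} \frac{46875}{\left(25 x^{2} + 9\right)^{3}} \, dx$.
$\frac{3125 \pi}{432}$

Start from the standard arctangent integral
$$J(a) = \int_{0}^{\infty} \frac{3}{a^{2} + x^{2}} \, dx = \frac{3 \pi}{2 a}.$$

Differentiating under the integral sign with respect to $a$,
$$\frac{dJ}{da} = \int_{0}^{\infty} - \frac{6 a}{\left(a^{2} + x^{2}\right)^{2}} \, dx = - \frac{3 \pi}{2 a^{2}},$$
so $\int_{0}^{\infty} \frac{3}{\left(a^{2} + x^{2}\right)^{2}} \, dx = \frac{3 \pi}{4 a^{3}}$.

Repeating — each differentiation of $1/(x^2+a^2)^j$ produces $-2ja/(x^2+a^2)^{j+1}$ — and dividing through by $-2ja$ at each step yields, after $2$ differentiations in total,
$$\int_{0}^{\infty} \frac{3}{\left(a^{2} + x^{2}\right)^{3}} \, dx = \frac{9 \pi}{16 a^{5}}.$$

Setting $a = \frac{3}{5}$:
$$I = \frac{3125 \pi}{432}.$$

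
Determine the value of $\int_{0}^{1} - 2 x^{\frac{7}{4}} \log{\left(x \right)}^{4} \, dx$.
$- \frac{49152}{161051}$

Begin with the known integral
$$J(a) = \int_{0}^{1} - 2 x^{a} \, dx = - \frac{2}{a + 1}.$$

Differentiating under the integral sign brings down a factor of $\ln x$:
$$\frac{dJ}{da} = \int_{0}^{1} - 2 x^{a} \log{\left(x \right)} \, dx = \frac{2}{\left(a + 1\right)^{2}}.$$

Repeating $4$ times in total — each differentiation brings down another $\ln x$ — gives
$$\frac{d^{4}J}{da^{4}} = \int_{0}^{1} - 2 x^{a} \log{\left(x \right)}^{4} \, dx = - \frac{48}{\left(a + 1\right)^{5}},$$
and the integrand here is exactly the target integrand, so $I = - \frac{48}{\left(a + 1\right)^{5}}$.

Setting $a = \frac{7}{4}$:
$$I = - \frac{49152}{161051}.$$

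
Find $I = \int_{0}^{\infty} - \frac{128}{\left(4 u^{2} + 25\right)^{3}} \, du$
$- \frac{12 \pi}{3125}$

Begin with the known result
$$J(a) = \int_{0}^{\infty} - \frac{2}{a^{2} + u^{2}} \, du = - \frac{\pi}{a}.$$

Differentiating under the integral sign with respect to $a$,
$$\frac{dJ}{da} = \int_{0}^{\infty} \frac{4 a}{\left(a^{2} + u^{2}\right)^{2}} \, du = \frac{\pi}{a^{2}},$$
so $\int_{0}^{\infty} - \frac{2}{\left(a^{2} + u^{2}\right)^{2}} \, du = - \frac{\pi}{2 a^{3}}$.

Repeating — each differentiation of $1/(u^2+a^2)^j$ produces $-2ja/(u^2+a^2)^{j+1}$ — and dividing through by $-2ja$ at each step yields, after $2$ differentiations in total,
$$\int_{0}^{\infty} - \frac{2}{\left(a^{2} + u^{2}\right)^{3}} \, du = - \frac{3 \pi}{8 a^{5}}.$$

Setting $a = \frac{5}{2}$:
$$I = - \frac{12 \pi}{3125}.$$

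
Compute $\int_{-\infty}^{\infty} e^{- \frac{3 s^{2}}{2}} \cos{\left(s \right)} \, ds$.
$\frac{\sqrt{6} \sqrt{\pi}}{3 e^{\frac{1}{6}}}$

Define $I(b) = \int_{-\infty}^{\infty} e^{- \frac{3 s^{2}}{2}} \cos{\left(b s \right)} \, ds$.

Differentiating under the integral sign,
$$I'(b) = \int_{-\infty}^{\infty} - s e^{- \frac{3 s^{2}}{2}} \sin{\left(b s \right)} \, ds.$$

Integrate $\int_{-\infty}^{\infty} s \sin(b s)\, e^{- \frac{3 s^{2}}{2}}\, ds$ by parts with $u = \sin(b s)$ and $dv = s\, e^{- \frac{3 s^{2}}{2}}\, ds$, giving $v = - \frac{e^{- \frac{3 s^{2}}{2}}}{3}$. The boundary term vanishes and
$$\int_{-\infty}^{\infty} s \sin(b s)\, e^{- \frac{3 s^{2}}{2}}\, ds = \frac{b}{3} \int_{-\infty}^{\infty} \cos(b s)\, e^{- \frac{3 s^{2}}{2}}\, ds,$$
so $I'(b) = - \frac{b}{3}\, I(b)$.

This is a separable first-order ODE; solving with the initial condition $I(0) = \int_{-\infty}^{\infty} e^{- \frac{3 s^{2}}{2}}\,ds = \frac{\sqrt{6} \sqrt{\pi}}{3}$ gives
$$I(b) = \frac{\sqrt{6} \sqrt{\pi} e^{- \frac{b^{2}}{6}}}{3}.$$

Setting $b = 1$:
$$I = \frac{\sqrt{6} \sqrt{\pi}}{3 e^{\frac{1}{6}}}.$$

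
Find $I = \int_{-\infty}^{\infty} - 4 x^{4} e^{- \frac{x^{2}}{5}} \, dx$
$- 75 \sqrt{5} \sqrt{\pi}$

Start from the elementary integral
$$J(a) = \int_{-\infty}^{\infty} - 4 e^{- a x^{2}} \, dx = - \frac{4 \sqrt{\pi}}{\sqrt{a}}.$$

Differentiating under the integral sign brings down a factor of $(-x^2)$:
$$\frac{dJ}{da} = \int_{-\infty}^{\infty} 4 x^{2} e^{- a x^{2}} \, dx = \frac{2 \sqrt{\pi}}{a^{\frac{3}{2}}}.$$

Repeating twice in total — each differentiation brings down another $(-x^2)$ — gives
$$\frac{d^{2}J}{da^{2}} = \int_{-\infty}^{\infty} - 4 x^{4} e^{- a x^{2}} \, dx = - \frac{3 \sqrt{\pi}}{a^{\frac{5}{2}}},$$
and the integrand here is exactly the target integrand, so $I = - \frac{3 \sqrt{\pi}}{a^{\frac{5}{2}}}$.

Setting $a = \frac{1}{5}$:
$$I = - 75 \sqrt{5} \sqrt{\pi}.$$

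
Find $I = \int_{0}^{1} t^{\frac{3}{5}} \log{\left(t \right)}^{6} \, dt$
$\frac{3515625}{131072}$

Start from the elementary integral
$$J(a) = \int_{0}^{1} t^{a} \, dt = \frac{1}{a + 1}.$$

Differentiating under the integral sign brings down a factor of $\ln t$:
$$\frac{dJ}{da} = \int_{0}^{1} t^{a} \log{\left(t \right)} \, dt = - \frac{1}{\left(a + 1\right)^{2}}.$$

Repeating $6$ times in total — each differentiation brings down another $\ln t$ — gives
$$\frac{d^{6}J}{da^{6}} = \int_{0}^{1} t^{a} \log{\left(t \right)}^{6} \, dt = \frac{720}{\left(a + 1\right)^{7}},$$
and the integrand here is exactly the target integrand, so $I = \frac{720}{\left(a + 1\right)^{7}}$.

Setting $a = \frac{3}{5}$:
$$I = \frac{3515625}{131072}.$$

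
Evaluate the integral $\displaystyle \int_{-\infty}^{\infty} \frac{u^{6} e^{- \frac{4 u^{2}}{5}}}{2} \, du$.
$\frac{1875 \sqrt{5} \sqrt{\pi}}{2048}$

Begin with the known integral
$$J(a) = \int_{-\infty}^{\infty} \frac{e^{- a u^{2}}}{2} \, du = \frac{\sqrt{\pi}}{2 \sqrt{a}}.$$

Differentiating under the integral sign brings down a factor of $(-u^2)$:
$$\frac{dJ}{da} = \int_{-\infty}^{\infty} - \frac{u^{2} e^{- a u^{2}}}{2} \, du = - \frac{\sqrt{\pi}}{4 a^{\frac{3}{2}}}.$$

Repeating $3$ times in total — each differentiation brings down another $(-u^2)$ — gives
$$\frac{d^{3}J}{da^{3}} = \int_{-\infty}^{\infty} - \frac{u^{6} e^{- a u^{2}}}{2} \, du = - \frac{15 \sqrt{\pi}}{16 a^{\frac{7}{2}}},$$
and the integrand here is $(-1)^{3}$ times the target integrand, so $I = (-1)^{3}\,\frac{d^{3}J}{da^{3}} = \frac{15 \sqrt{\pi}}{16 a^{\frac{7}{2}}}$.

Setting $a = \frac{4}{5}$:
$$I = \frac{1875 \sqrt{5} \sqrt{\pi}}{2048}.$$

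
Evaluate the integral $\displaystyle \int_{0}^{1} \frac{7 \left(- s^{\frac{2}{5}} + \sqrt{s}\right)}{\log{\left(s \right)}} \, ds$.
$\log{\left(\frac{170859375}{105413504} \right)}$

Consider the one-parameter family: let $I(a) = \int_{0}^{1} \frac{7 \left(- s^{\frac{2}{5}} + s^{a}\right)}{\log{\left(s \right)}} \, ds$.

Since $\dfrac{\partial}{\partial a}\,s^{a} = s^{a} \ln s$, the $\ln s$ in the denominator cancels and
$$\frac{dI}{da} = \int_{0}^{1} 7 s^{a} \, ds = 7 \left[\frac{s^{a+1}}{a+1}\right]_0^1 = \frac{7}{a + 1}.$$

Integrating with respect to $a$ gives $I(a) = \log{\left(\frac{78125 \left(a + 1\right)^{7}}{823543} \right)} + C$.

At $a = \frac{2}{5}$ the integrand is identically $0$, so $I(\frac{2}{5}) = 0$. The closed form gives $0$, hence $C = 0$.

Setting $a = \frac{1}{2}$:
$$I = \log{\left(\frac{170859375}{105413504} \right)}.$$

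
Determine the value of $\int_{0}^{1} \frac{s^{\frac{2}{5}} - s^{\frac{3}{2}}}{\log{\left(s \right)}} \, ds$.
$- \log{\left(\frac{25}{14} \right)}$

Introduce a parameter $a$ in the exponent: let $I(a) = \int_{0}^{1} \frac{s^{\frac{2}{5}} - s^{a}}{\log{\left(s \right)}} \, ds$.

Since $\dfrac{\partial}{\partial a}\,s^{a} = s^{a} \ln s$, the $\ln s$ in the denominator cancels and
$$\frac{dI}{da} = \int_{0}^{1} -1 s^{a} \, ds = -1 \left[\frac{s^{a+1}}{a+1}\right]_0^1 = - \frac{1}{a + 1}.$$

Integrating with respect to $a$ gives $I(a) = - \log{\left(\frac{5 a}{7} + \frac{5}{7} \right)} + C$.

At $a = \frac{2}{5}$ the integrand is identically $0$, so $I(\frac{2}{5}) = 0$. The closed form gives $0$, hence $C = 0$.

Setting $a = \frac{3}{2}$:
$$I = - \log{\left(\frac{25}{14} \right)}.$$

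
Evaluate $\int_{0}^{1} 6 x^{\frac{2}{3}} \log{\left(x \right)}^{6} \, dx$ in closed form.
$\frac{1889568}{15625}$

Consider the simpler parametrised integral
$$J(a) = \int_{0}^{1} 6 x^{a} \, dx = \frac{6}{a + 1}.$$

Differentiating under the integral sign brings down a factor of $\ln x$:
$$\frac{dJ}{da} = \int_{0}^{1} 6 x^{a} \log{\left(x \right)} \, dx = - \frac{6}{\left(a + 1\right)^{2}}.$$

Repeating $6$ times in total — each differentiation brings down another $\ln x$ — gives
$$\frac{d^{6}J}{da^{6}} = \int_{0}^{1} 6 x^{a} \log{\left(x \right)}^{6} \, dx = \frac{4320}{\left(a + 1\right)^{7}},$$
and the integrand here is exactly the target integrand, so $I = \frac{4320}{\left(a + 1\right)^{7}}$.

Setting $a = \frac{2}{3}$:
$$I = \frac{1889568}{15625}.$$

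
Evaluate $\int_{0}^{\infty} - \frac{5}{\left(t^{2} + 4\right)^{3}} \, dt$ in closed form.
$- \frac{15 \pi}{512}$

Recall the elementary integral
$$J(a) = \int_{0}^{\infty} - \frac{5}{a^{2} + t^{2}} \, dt = - \frac{5 \pi}{2 a}.$$

Differentiating under the integral sign with respect to $a$,
$$\frac{dJ}{da} = \int_{0}^{\infty} \frac{10 a}{\left(a^{2} + t^{2}\right)^{2}} \, dt = \frac{5 \pi}{2 a^{2}},$$
so $\int_{0}^{\infty} - \frac{5}{\left(a^{2} + t^{2}\right)^{2}} \, dt = - \frac{5 \pi}{4 a^{3}}$.

Repeating — each differentiation of $1/(t^2+a^2)^j$ produces $-2ja/(t^2+a^2)^{j+1}$ — and dividing through by $-2ja$ at each step yields, after $2$ differentiations in total,
$$\int_{0}^{\infty} - \frac{5}{\left(a^{2} + t^{2}\right)^{3}} \, dt = - \frac{15 \pi}{16 a^{5}}.$$

Setting $a = 2$:
$$I = - \frac{15 \pi}{512}.$$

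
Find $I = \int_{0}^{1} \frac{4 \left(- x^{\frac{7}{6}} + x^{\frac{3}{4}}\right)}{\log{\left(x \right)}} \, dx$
$\log{\left(\frac{194481}{456976} \right)}$

Replace the exponent $\frac{3}{4}$ by a parameter $a$: let $I(a) = \int_{0}^{1} \frac{4 \left(- x^{\frac{7}{6}} + x^{a}\right)}{\log{\left(x \right)}} \, dx$.

Since $\dfrac{\partial}{\partial a}\,x^{a} = x^{a} \ln x$, the $\ln x$ in the denominator cancels and
$$\frac{dI}{da} = \int_{0}^{1} 4 x^{a} \, dx = 4 \left[\frac{x^{a+1}}{a+1}\right]_0^1 = \frac{4}{a + 1}.$$

Integrating with respect to $a$ gives $I(a) = \log{\left(\frac{1296 \left(a + 1\right)^{4}}{28561} \right)} + C$.

At $a = \frac{7}{6}$ the integrand is identically $0$, so $I(\frac{7}{6}) = 0$. The closed form gives $0$, hence $C = 0$.

Setting $a = \frac{3}{4}$:
$$I = \log{\left(\frac{194481}{456976} \right)}.$$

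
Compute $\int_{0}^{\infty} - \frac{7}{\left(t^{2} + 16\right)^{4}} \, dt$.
$- \frac{35 \pi}{524288}$

Recall the elementary integral
$$J(a) = \int_{0}^{\infty} - \frac{7}{a^{2} + t^{2}} \, dt = - \frac{7 \pi}{2 a}.$$

Differentiating under the integral sign with respect to $a$,
$$\frac{dJ}{da} = \int_{0}^{\infty} \frac{14 a}{\left(a^{2} + t^{2}\right)^{2}} \, dt = \frac{7 \pi}{2 a^{2}},$$
so $\int_{0}^{\infty} - \frac{7}{\left(a^{2} + t^{2}\right)^{2}} \, dt = - \frac{7 \pi}{4 a^{3}}$.

Repeating — each differentiation of $1/(t^2+a^2)^j$ produces $-2ja/(t^2+a^2)^{j+1}$ — and dividing through by $-2ja$ at each step yields, after $3$ differentiations in total,
$$\int_{0}^{\infty} - \frac{7}{\left(a^{2} + t^{2}\right)^{4}} \, dt = - \frac{35 \pi}{32 a^{7}}.$$

Setting $a = 4$:
$$I = - \frac{35 \pi}{524288}.$$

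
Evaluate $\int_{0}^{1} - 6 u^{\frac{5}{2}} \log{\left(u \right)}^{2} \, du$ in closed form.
$- \frac{96}{343}$

Begin with the known integral
$$J(a) = \int_{0}^{1} - 6 u^{a} \, du = - \frac{6}{a + 1}.$$

Differentiating under the integral sign brings down a factor of $\ln u$:
$$\frac{dJ}{da} = \int_{0}^{1} - 6 u^{a} \log{\left(u \right)} \, du = \frac{6}{\left(a + 1\right)^{2}}.$$

Repeating twice in total — each differentiation brings down another $\ln u$ — gives
$$\frac{d^{2}J}{da^{2}} = \int_{0}^{1} - 6 u^{a} \log{\left(u \right)}^{2} \, du = - \frac{12}{\left(a + 1\right)^{3}},$$
and the integrand here is exactly the target integrand, so $I = - \frac{12}{\left(a + 1\right)^{3}}$.

Setting $a = \frac{5}{2}$:
$$I = - \frac{96}{343}.$$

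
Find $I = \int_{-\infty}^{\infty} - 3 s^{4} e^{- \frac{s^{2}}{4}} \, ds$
$- 72 \sqrt{\pi}$

Consider the simpler parametrised integral
$$J(a) = \int_{-\infty}^{\infty} - 3 e^{- a s^{2}} \, ds = - \frac{3 \sqrt{\pi}}{\sqrt{a}}.$$

Differentiating under the integral sign brings down a factor of $(-s^2)$:
$$\frac{dJ}{da} = \int_{-\infty}^{\infty} 3 s^{2} e^{- a s^{2}} \, ds = \frac{3 \sqrt{\pi}}{2 a^{\frac{3}{2}}}.$$

Repeating twice in total — each differentiation brings down another $(-s^2)$ — gives
$$\frac{d^{2}J}{da^{2}} = \int_{-\infty}^{\infty} - 3 s^{4} e^{- a s^{2}} \, ds = - \frac{9 \sqrt{\pi}}{4 a^{\frac{5}{2}}},$$
and the integrand here is exactly the target integrand, so $I = - \frac{9 \sqrt{\pi}}{4 a^{\frac{5}{2}}}$.

Setting $a = \frac{1}{4}$:
$$I = - 72 \sqrt{\pi}.$$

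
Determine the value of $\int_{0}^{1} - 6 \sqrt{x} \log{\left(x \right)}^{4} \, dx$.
$- \frac{512}{27}$

Consider the simpler parametrised integral
$$J(a) = \int_{0}^{1} - 6 x^{a} \, dx = - \frac{6}{a + 1}.$$

Differentiating under the integral sign brings down a factor of $\ln x$:
$$\frac{dJ}{da} = \int_{0}^{1} - 6 x^{a} \log{\left(x \right)} \, dx = \frac{6}{\left(a + 1\right)^{2}}.$$

Repeating $4$ times in total — each differentiation brings down another $\ln x$ — gives
$$\frac{d^{4}J}{da^{4}} = \int_{0}^{1} - 6 x^{a} \log{\left(x \right)}^{4} \, dx = - \frac{144}{\left(a + 1\right)^{5}},$$
and the integrand here is exactly the target integrand, so $I = - \frac{144}{\left(a + 1\right)^{5}}$.

Setting $a = \frac{1}{2}$:
$$I = - \frac{512}{27}.$$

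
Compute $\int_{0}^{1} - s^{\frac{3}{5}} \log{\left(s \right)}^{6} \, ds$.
$- \frac{3515625}{131072}$

Begin with the known integral
$$J(a) = \int_{0}^{1} - s^{a} \, ds = - \frac{1}{a + 1}.$$

Differentiating under the integral sign brings down a factor of $\ln s$:
$$\frac{dJ}{da} = \int_{0}^{1} - s^{a} \log{\left(s \right)} \, ds = \frac{1}{\left(a + 1\right)^{2}}.$$

Repeating $6$ times in total — each differentiation brings down another $\ln s$ — gives
$$\frac{d^{6}J}{da^{6}} = \int_{0}^{1} - s^{a} \log{\left(s \right)}^{6} \, ds = - \frac{720}{\left(a + 1\right)^{7}},$$
and the integrand here is exactly the target integrand, so $I = - \frac{720}{\left(a + 1\right)^{7}}$.

Setting $a = \frac{3}{5}$:
$$I = - \frac{3515625}{131072}.$$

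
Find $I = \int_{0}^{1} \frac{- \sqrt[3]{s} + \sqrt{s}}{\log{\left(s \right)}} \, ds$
$\log{\left(\frac{9}{8} \right)}$

Introduce a parameter $a$ in the exponent: let $I(a) = \int_{0}^{1} \frac{- \sqrt[3]{s} + s^{a}}{\log{\left(s \right)}} \, ds$.

Since $\dfrac{\partial}{\partial a}\,s^{a} = s^{a} \ln s$, the $\ln s$ in the denominator cancels and
$$\frac{dI}{da} = \int_{0}^{1} s^{a} \, ds = \left[\frac{s^{a+1}}{a+1}\right]_0^1 = \frac{1}{a + 1}.$$

Integrating with respect to $a$ gives $I(a) = \log{\left(\frac{3 a}{4} + \frac{3}{4} \right)} + C$.

At $a = \frac{1}{3}$ the integrand is identically $0$, so $I(\frac{1}{3}) = 0$. The closed form gives $0$, hence $C = 0$.

Setting $a = \frac{1}{2}$:
$$I = \log{\left(\frac{9}{8} \right)}.$$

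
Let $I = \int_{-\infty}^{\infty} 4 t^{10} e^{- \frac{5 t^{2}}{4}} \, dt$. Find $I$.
$\frac{48384 \sqrt{5} \sqrt{\pi}}{3125}$

Start from the elementary integral
$$J(a) = \int_{-\infty}^{\infty} 4 e^{- a t^{2}} \, dt = \frac{4 \sqrt{\pi}}{\sqrt{a}}.$$

Differentiating under the integral sign brings down a factor of $(-t^2)$:
$$\frac{dJ}{da} = \int_{-\infty}^{\infty} - 4 t^{2} e^{- a t^{2}} \, dt = - \frac{2 \sqrt{\pi}}{a^{\frac{3}{2}}}.$$

Repeating $5$ times in total — each differentiation brings down another $(-t^2)$ — gives
$$\frac{d^{5}J}{da^{5}} = \int_{-\infty}^{\infty} - 4 t^{10} e^{- a t^{2}} \, dt = - \frac{945 \sqrt{\pi}}{8 a^{\frac{11}{2}}},$$
and the integrand here is $(-1)^{5}$ times the target integrand, so $I = (-1)^{5}\,\frac{d^{5}J}{da^{5}} = \frac{945 \sqrt{\pi}}{8 a^{\frac{11}{2}}}$.

Setting $a = \frac{5}{4}$:
$$I = \frac{48384 \sqrt{5} \sqrt{\pi}}{3125}.$$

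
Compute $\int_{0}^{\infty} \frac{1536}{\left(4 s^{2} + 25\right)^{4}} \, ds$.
$\frac{24 \pi}{15625}$

Start from the standard arctangent integral
$$J(a) = \int_{0}^{\infty} \frac{6}{a^{2} + s^{2}} \, ds = \frac{3 \pi}{a}.$$

Differentiating under the integral sign with respect to $a$,
$$\frac{dJ}{da} = \int_{0}^{\infty} - \frac{12 a}{\left(a^{2} + s^{2}\right)^{2}} \, ds = - \frac{3 \pi}{a^{2}},$$
so $\int_{0}^{\infty} \frac{6}{\left(a^{2} + s^{2}\right)^{2}} \, ds = \frac{3 \pi}{2 a^{3}}$.

Repeating — each differentiation of $1/(s^2+a^2)^j$ produces $-2ja/(s^2+a^2)^{j+1}$ — and dividing through by $-2ja$ at each step yields, after $3$ differentiations in total,
$$\int_{0}^{\infty} \frac{6}{\left(a^{2} + s^{2}\right)^{4}} \, ds = \frac{15 \pi}{16 a^{7}}.$$

Setting $a = \frac{5}{2}$:
$$I = \frac{24 \pi}{15625}.$$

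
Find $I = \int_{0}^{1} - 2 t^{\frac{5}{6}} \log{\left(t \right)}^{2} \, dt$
$- \frac{864}{1331}$

Consider the simpler parametrised integral
$$J(a) = \int_{0}^{1} - 2 t^{a} \, dt = - \frac{2}{a + 1}.$$

Differentiating under the integral sign brings down a factor of $\ln t$:
$$\frac{dJ}{da} = \int_{0}^{1} - 2 t^{a} \log{\left(t \right)} \, dt = \frac{2}{\left(a + 1\right)^{2}}.$$

Repeating twice in total — each differentiation brings down another $\ln t$ — gives
$$\frac{d^{2}J}{da^{2}} = \int_{0}^{1} - 2 t^{a} \log{\left(t \right)}^{2} \, dt = - \frac{4}{\left(a + 1\right)^{3}},$$
and the integrand here is exactly the target integrand, so $I = - \frac{4}{\left(a + 1\right)^{3}}$.

Setting $a = \frac{5}{6}$:
$$I = - \frac{864}{1331}.$$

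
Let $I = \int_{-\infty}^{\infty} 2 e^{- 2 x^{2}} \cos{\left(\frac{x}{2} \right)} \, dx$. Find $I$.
$\frac{\sqrt{2} \sqrt{\pi}}{e^{\frac{1}{32}}}$

Let $b$ denote the cosine frequency and define $I(b) = \int_{-\infty}^{\infty} 2 e^{- 2 x^{2}} \cos{\left(b x \right)} \, dx$.

Differentiating under the integral sign,
$$I'(b) = \int_{-\infty}^{\infty} - 2 x e^{- 2 x^{2}} \sin{\left(b x \right)} \, dx.$$

Integrate $\int_{-\infty}^{\infty} x \sin(b x)\, e^{- 2 x^{2}}\, dx$ by parts with $u = \sin(b x)$ and $dv = x\, e^{- 2 x^{2}}\, dx$, giving $v = - \frac{e^{- 2 x^{2}}}{4}$. The boundary term vanishes and
$$\int_{-\infty}^{\infty} x \sin(b x)\, e^{- 2 x^{2}}\, dx = \frac{b}{4} \int_{-\infty}^{\infty} \cos(b x)\, e^{- 2 x^{2}}\, dx,$$
so $I'(b) = - \frac{b}{4}\, I(b)$.

This is a separable first-order ODE; solving with the initial condition $I(0) = \int_{-\infty}^{\infty} 2 e^{- 2 x^{2}}\,dx = \sqrt{2} \sqrt{\pi}$ gives
$$I(b) = \sqrt{2} \sqrt{\pi} e^{- \frac{b^{2}}{8}}.$$

Setting $b = \frac{1}{2}$:
$$I = \frac{\sqrt{2} \sqrt{\pi}}{e^{\frac{1}{32}}}.$$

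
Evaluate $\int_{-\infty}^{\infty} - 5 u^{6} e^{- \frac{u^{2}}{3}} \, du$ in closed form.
$- \frac{2025 \sqrt{3} \sqrt{\pi}}{8}$

Start from the elementary integral
$$J(a) = \int_{-\infty}^{\infty} - 5 e^{- a u^{2}} \, du = - \frac{5 \sqrt{\pi}}{\sqrt{a}}.$$

Differentiating under the integral sign brings down a factor of $(-u^2)$:
$$\frac{dJ}{da} = \int_{-\infty}^{\infty} 5 u^{2} e^{- a u^{2}} \, du = \frac{5 \sqrt{\pi}}{2 a^{\frac{3}{2}}}.$$

Repeating $3$ times in total — each differentiation brings down another $(-u^2)$ — gives
$$\frac{d^{3}J}{da^{3}} = \int_{-\infty}^{\infty} 5 u^{6} e^{- a u^{2}} \, du = \frac{75 \sqrt{\pi}}{8 a^{\frac{7}{2}}},$$
and the integrand here is $(-1)^{3}$ times the target integrand, so $I = (-1)^{3}\,\frac{d^{3}J}{da^{3}} = - \frac{75 \sqrt{\pi}}{8 a^{\frac{7}{2}}}$.

Setting $a = \frac{1}{3}$:
$$I = - \frac{2025 \sqrt{3} \sqrt{\pi}}{8}.$$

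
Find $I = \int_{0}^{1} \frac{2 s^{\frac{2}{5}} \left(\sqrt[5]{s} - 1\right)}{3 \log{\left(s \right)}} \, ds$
$- \log{\left(\frac{7^{\frac{2}{3}}}{4} \right)}$

Replace the exponent $\frac{2}{5}$ by a parameter $a$: let $I(a) = \int_{0}^{1} \frac{2 \left(s^{\frac{3}{5}} - s^{a}\right)}{3 \log{\left(s \right)}} \, ds$.

Since $\dfrac{\partial}{\partial a}\,s^{a} = s^{a} \ln s$, the $\ln s$ in the denominator cancels and
$$\frac{dI}{da} = \int_{0}^{1} - \frac{2}{3} s^{a} \, ds = - \frac{2}{3} \left[\frac{s^{a+1}}{a+1}\right]_0^1 = - \frac{2}{3 a + 3}.$$

Integrating with respect to $a$ gives $I(a) = - \log{\left(\frac{5^{\frac{2}{3}} \left(a + 1\right)^{\frac{2}{3}}}{4} \right)} + C$.

At $a = \frac{3}{5}$ the integrand is identically $0$, so $I(\frac{3}{5}) = 0$. The closed form gives $0$, hence $C = 0$.

Setting $a = \frac{2}{5}$:
$$I = - \log{\left(\frac{7^{\frac{2}{3}}}{4} \right)}.$$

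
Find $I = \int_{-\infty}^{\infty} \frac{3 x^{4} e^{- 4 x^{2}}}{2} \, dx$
$\frac{9 \sqrt{\pi}}{256}$

Consider the simpler parametrised integral
$$J(a) = \int_{-\infty}^{\infty} \frac{3 e^{- a x^{2}}}{2} \, dx = \frac{3 \sqrt{\pi}}{2 \sqrt{a}}.$$

Differentiating under the integral sign brings down a factor of $(-x^2)$:
$$\frac{dJ}{da} = \int_{-\infty}^{\infty} - \frac{3 x^{2} e^{- a x^{2}}}{2} \, dx = - \frac{3 \sqrt{\pi}}{4 a^{\frac{3}{2}}}.$$

Repeating twice in total — each differentiation brings down another $(-x^2)$ — gives
$$\frac{d^{2}J}{da^{2}} = \int_{-\infty}^{\infty} \frac{3 x^{4} e^{- a x^{2}}}{2} \, dx = \frac{9 \sqrt{\pi}}{8 a^{\frac{5}{2}}},$$
and the integrand here is exactly the target integrand, so $I = \frac{9 \sqrt{\pi}}{8 a^{\frac{5}{2}}}$.

Setting $a = 4$:
$$I = \frac{9 \sqrt{\pi}}{256}.$$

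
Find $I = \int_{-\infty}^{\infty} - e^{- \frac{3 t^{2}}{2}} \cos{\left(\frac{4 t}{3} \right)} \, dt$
$- \frac{\sqrt{6} \sqrt{\pi}}{3 e^{\frac{8}{27}}}$

Treat the cosine frequency as a parameter and define $I(b) = \int_{-\infty}^{\infty} - e^{- \frac{3 t^{2}}{2}} \cos{\left(b t \right)} \, dt$.

Differentiating under the integral sign,
$$I'(b) = \int_{-\infty}^{\infty} t e^{- \frac{3 t^{2}}{2}} \sin{\left(b t \right)} \, dt.$$

Integrate $\int_{-\infty}^{\infty} t \sin(b t)\, e^{- \frac{3 t^{2}}{2}}\, dt$ by parts with $u = \sin(b t)$ and $dv = t\, e^{- \frac{3 t^{2}}{2}}\, dt$, giving $v = - \frac{e^{- \frac{3 t^{2}}{2}}}{3}$. The boundary term vanishes and
$$\int_{-\infty}^{\infty} t \sin(b t)\, e^{- \frac{3 t^{2}}{2}}\, dt = \frac{b}{3} \int_{-\infty}^{\infty} \cos(b t)\, e^{- \frac{3 t^{2}}{2}}\, dt,$$
so $I'(b) = - \frac{b}{3}\, I(b)$.

This is a separable first-order ODE; solving with the initial condition $I(0) = \int_{-\infty}^{\infty} - e^{- \frac{3 t^{2}}{2}}\,dt = - \frac{\sqrt{6} \sqrt{\pi}}{3}$ gives
$$I(b) = - \frac{\sqrt{6} \sqrt{\pi} e^{- \frac{b^{2}}{6}}}{3}.$$

Setting $b = \frac{4}{3}$:
$$I = - \frac{\sqrt{6} \sqrt{\pi}}{3 e^{\frac{8}{27}}}.$$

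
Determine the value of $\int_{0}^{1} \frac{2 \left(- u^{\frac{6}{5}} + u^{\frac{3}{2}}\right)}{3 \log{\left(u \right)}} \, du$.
$\log{\left(\frac{5 \sqrt[3]{110}}{22} \right)}$

Consider the one-parameter family: let $I(a) = \int_{0}^{1} \frac{2 \left(- u^{\frac{6}{5}} + u^{a}\right)}{3 \log{\left(u \right)}} \, du$.

Since $\dfrac{\partial}{\partial a}\,u^{a} = u^{a} \ln u$, the $\ln u$ in the denominator cancels and
$$\frac{dI}{da} = \int_{0}^{1} \frac{2}{3} u^{a} \, du = \frac{2}{3} \left[\frac{u^{a+1}}{a+1}\right]_0^1 = \frac{2}{3 \left(a + 1\right)}.$$

Integrating with respect to $a$ gives $I(a) = \log{\left(\frac{\sqrt[3]{11} \cdot 5^{\frac{2}{3}} \left(a + 1\right)^{\frac{2}{3}}}{11} \right)} + C$.

At $a = \frac{6}{5}$ the integrand is identically $0$, so $I(\frac{6}{5}) = 0$. The closed form gives $0$, hence $C = 0$.

Setting $a = \frac{3}{2}$:
$$I = \log{\left(\frac{5 \sqrt[3]{110}}{22} \right)}.$$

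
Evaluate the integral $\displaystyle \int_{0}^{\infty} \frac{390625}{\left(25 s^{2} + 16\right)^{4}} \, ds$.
$\frac{390625 \pi}{524288}$

Recall the elementary integral
$$J(a) = \int_{0}^{\infty} \frac{1}{a^{2} + s^{2}} \, ds = \frac{\pi}{2 a}.$$

Differentiating under the integral sign with respect to $a$,
$$\frac{dJ}{da} = \int_{0}^{\infty} - \frac{2 a}{\left(a^{2} + s^{2}\right)^{2}} \, ds = - \frac{\pi}{2 a^{2}},$$
so $\int_{0}^{\infty} \frac{1}{\left(a^{2} + s^{2}\right)^{2}} \, ds = \frac{\pi}{4 a^{3}}$.

Repeating — each differentiation of $1/(s^2+a^2)^j$ produces $-2ja/(s^2+a^2)^{j+1}$ — and dividing through by $-2ja$ at each step yields, after $3$ differentiations in total,
$$\int_{0}^{\infty} \frac{1}{\left(a^{2} + s^{2}\right)^{4}} \, ds = \frac{5 \pi}{32 a^{7}}.$$

Setting $a = \frac{4}{5}$:
$$I = \frac{390625 \pi}{524288}.$$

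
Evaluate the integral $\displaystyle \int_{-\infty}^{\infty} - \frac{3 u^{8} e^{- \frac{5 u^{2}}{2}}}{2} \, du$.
$- \frac{63 \sqrt{10} \sqrt{\pi}}{1250}$

Start from the elementary integral
$$J(a) = \int_{-\infty}^{\infty} - \frac{3 e^{- a u^{2}}}{2} \, du = - \frac{3 \sqrt{\pi}}{2 \sqrt{a}}.$$

Differentiating under the integral sign brings down a factor of $(-u^2)$:
$$\frac{dJ}{da} = \int_{-\infty}^{\infty} \frac{3 u^{2} e^{- a u^{2}}}{2} \, du = \frac{3 \sqrt{\pi}}{4 a^{\frac{3}{2}}}.$$

Repeating $4$ times in total — each differentiation brings down another $(-u^2)$ — gives
$$\frac{d^{4}J}{da^{4}} = \int_{-\infty}^{\infty} - \frac{3 u^{8} e^{- a u^{2}}}{2} \, du = - \frac{315 \sqrt{\pi}}{32 a^{\frac{9}{2}}},$$
and the integrand here is exactly the target integrand, so $I = - \frac{315 \sqrt{\pi}}{32 a^{\frac{9}{2}}}$.

Setting $a = \frac{5}{2}$:
$$I = - \frac{63 \sqrt{10} \sqrt{\pi}}{1250}.$$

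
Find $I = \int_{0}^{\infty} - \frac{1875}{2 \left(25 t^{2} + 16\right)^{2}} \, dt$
$- \frac{375 \pi}{512}$

Begin with the known result
$$J(a) = \int_{0}^{\infty} - \frac{3}{2 \left(a^{2} + t^{2}\right)} \, dt = - \frac{3 \pi}{4 a}.$$

Differentiating under the integral sign with respect to $a$,
$$\frac{dJ}{da} = \int_{0}^{\infty} \frac{3 a}{\left(a^{2} + t^{2}\right)^{2}} \, dt = \frac{3 \pi}{4 a^{2}},$$
so $\int_{0}^{\infty} - \frac{3}{2 \left(a^{2} + t^{2}\right)^{2}} \, dt = - \frac{3 \pi}{8 a^{3}}$.

Setting $a = \frac{4}{5}$:
$$I = - \frac{375 \pi}{512}.$$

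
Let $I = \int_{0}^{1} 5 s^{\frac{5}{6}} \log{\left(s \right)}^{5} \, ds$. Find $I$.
$- \frac{27993600}{1771561}$

Begin with the known integral
$$J(a) = \int_{0}^{1} 5 s^{a} \, ds = \frac{5}{a + 1}.$$

Differentiating under the integral sign brings down a factor of $\ln s$:
$$\frac{dJ}{da} = \int_{0}^{1} 5 s^{a} \log{\left(s \right)} \, ds = - \frac{5}{\left(a + 1\right)^{2}}.$$

Repeating $5$ times in total — each differentiation brings down another $\ln s$ — gives
$$\frac{d^{5}J}{da^{5}} = \int_{0}^{1} 5 s^{a} \log{\left(s \right)}^{5} \, ds = - \frac{600}{\left(a + 1\right)^{6}},$$
and the integrand here is exactly the target integrand, so $I = - \frac{600}{\left(a + 1\right)^{6}}$.

Setting $a = \frac{5}{6}$:
$$I = - \frac{27993600}{1771561}.$$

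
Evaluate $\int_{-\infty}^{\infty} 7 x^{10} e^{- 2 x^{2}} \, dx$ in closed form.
$\frac{6615 \sqrt{2} \sqrt{\pi}}{2048}$

Begin with the known integral
$$J(a) = \int_{-\infty}^{\infty} 7 e^{- a x^{2}} \, dx = \frac{7 \sqrt{\pi}}{\sqrt{a}}.$$

Differentiating under the integral sign brings down a factor of $(-x^2)$:
$$\frac{dJ}{da} = \int_{-\infty}^{\infty} - 7 x^{2} e^{- a x^{2}} \, dx = - \frac{7 \sqrt{\pi}}{2 a^{\frac{3}{2}}}.$$

Repeating $5$ times in total — each differentiation brings down another $(-x^2)$ — gives
$$\frac{d^{5}J}{da^{5}} = \int_{-\infty}^{\infty} - 7 x^{10} e^{- a x^{2}} \, dx = - \frac{6615 \sqrt{\pi}}{32 a^{\frac{11}{2}}},$$
and the integrand here is $(-1)^{5}$ times the target integrand, so $I = (-1)^{5}\,\frac{d^{5}J}{da^{5}} = \frac{6615 \sqrt{\pi}}{32 a^{\frac{11}{2}}}$.

Setting $a = 2$:
$$I = \frac{6615 \sqrt{2} \sqrt{\pi}}{2048}.$$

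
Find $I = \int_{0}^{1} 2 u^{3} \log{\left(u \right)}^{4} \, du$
$\frac{3}{64}$

Consider the simpler parametrised integral
$$J(a) = \int_{0}^{1} 2 u^{a} \, du = \frac{2}{a + 1}.$$

Differentiating under the integral sign brings down a factor of $\ln u$:
$$\frac{dJ}{da} = \int_{0}^{1} 2 u^{a} \log{\left(u \right)} \, du = - \frac{2}{\left(a + 1\right)^{2}}.$$

Repeating $4$ times in total — each differentiation brings down another $\ln u$ — gives
$$\frac{d^{4}J}{da^{4}} = \int_{0}^{1} 2 u^{a} \log{\left(u \right)}^{4} \, du = \frac{48}{\left(a + 1\right)^{5}},$$
and the integrand here is exactly the target integrand, so $I = \frac{48}{\left(a + 1\right)^{5}}$.

Setting $a = 3$:
$$I = \frac{3}{64}.$$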